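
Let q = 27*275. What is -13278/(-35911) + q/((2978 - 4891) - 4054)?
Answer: -6941087/7936331 ≈ -0.87460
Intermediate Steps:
q = 7425
-13278/(-35911) + q/((2978 - 4891) - 4054) = -13278/(-35911) + 7425/((2978 - 4891) - 4054) = -13278*(-1/35911) + 7425/(-1913 - 4054) = 13278/35911 + 7425/(-5967) = 13278/35911 + 7425*(-1/5967) = 13278/35911 - 275/221 = -6941087/7936331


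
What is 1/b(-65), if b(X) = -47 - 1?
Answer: -1/48 ≈ -0.020833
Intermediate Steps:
b(X) = -48
1/b(-65) = 1/(-48) = -1/48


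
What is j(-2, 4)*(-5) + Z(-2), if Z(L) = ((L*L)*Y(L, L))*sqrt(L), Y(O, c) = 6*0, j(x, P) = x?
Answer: 10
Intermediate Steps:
Y(O, c) = 0
Z(L) = 0 (Z(L) = ((L*L)*0)*sqrt(L) = (L**2*0)*sqrt(L) = 0*sqrt(L) = 0)
j(-2, 4)*(-5) + Z(-2) = -2*(-5) + 0 = 10 + 0 = 10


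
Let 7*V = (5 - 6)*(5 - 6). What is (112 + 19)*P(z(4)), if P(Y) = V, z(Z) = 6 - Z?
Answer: 131/7 ≈ 18.714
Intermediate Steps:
V = ⅐ (V = ((5 - 6)*(5 - 6))/7 = (-1*(-1))/7 = (⅐)*1 = ⅐ ≈ 0.14286)
P(Y) = ⅐
(112 + 19)*P(z(4)) = (112 + 19)*(⅐) = 131*(⅐) = 131/7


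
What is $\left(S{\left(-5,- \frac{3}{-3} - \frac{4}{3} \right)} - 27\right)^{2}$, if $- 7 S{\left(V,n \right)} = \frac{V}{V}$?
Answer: $\frac{36100}{49} \approx 736.73$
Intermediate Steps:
$S{\left(V,n \right)} = - \frac{1}{7}$ ($S{\left(V,n \right)} = - \frac{V \frac{1}{V}}{7} = \left(- \frac{1}{7}\right) 1 = - \frac{1}{7}$)
$\left(S{\left(-5,- \frac{3}{-3} - \frac{4}{3} \right)} - 27\right)^{2} = \left(- \frac{1}{7} - 27\right)^{2} = \left(- \frac{190}{7}\right)^{2} = \frac{36100}{49}$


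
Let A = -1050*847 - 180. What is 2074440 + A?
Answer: 1184910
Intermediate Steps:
A = -889530 (A = -889350 - 180 = -889530)
2074440 + A = 2074440 - 889530 = 1184910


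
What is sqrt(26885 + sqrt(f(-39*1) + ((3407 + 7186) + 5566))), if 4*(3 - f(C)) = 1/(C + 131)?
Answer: sqrt(56888660 + 23*sqrt(136795145))/46 ≈ 164.35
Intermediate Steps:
f(C) = 3 - 1/(4*(131 + C)) (f(C) = 3 - 1/(4*(C + 131)) = 3 - 1/(4*(131 + C)))
sqrt(26885 + sqrt(f(-39*1) + ((3407 + 7186) + 5566))) = sqrt(26885 + sqrt((1571 + 12*(-39*1))/(4*(131 - 39*1)) + ((3407 + 7186) + 5566))) = sqrt(26885 + sqrt((1571 + 12*(-39))/(4*(131 - 39)) + (10593 + 5566))) = sqrt(26885 + sqrt((1/4)*(1571 - 468)/92 + 16159)) = sqrt(26885 + sqrt((1/4)*(1/92)*1103 + 16159)) = sqrt(26885 + sqrt(1103/368 + 16159)) = sqrt(26885 + sqrt(5947615/368)) = sqrt(26885 + sqrt(136795145)/92)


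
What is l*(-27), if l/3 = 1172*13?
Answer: -1234116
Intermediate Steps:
l = 45708 (l = 3*(1172*13) = 3*15236 = 45708)
l*(-27) = 45708*(-27) = -1234116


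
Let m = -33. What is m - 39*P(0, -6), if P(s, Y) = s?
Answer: -33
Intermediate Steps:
m - 39*P(0, -6) = -33 - 39*0 = -33 + 0 = -33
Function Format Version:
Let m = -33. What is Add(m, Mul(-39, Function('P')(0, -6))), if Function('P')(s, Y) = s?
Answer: -33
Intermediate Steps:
Add(m, Mul(-39, Function('P')(0, -6))) = Add(-33, Mul(-39, 0)) = Add(-33, 0) = -33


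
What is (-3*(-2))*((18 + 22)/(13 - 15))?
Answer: -120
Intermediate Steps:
(-3*(-2))*((18 + 22)/(13 - 15)) = 6*(40/(-2)) = 6*(40*(-½)) = 6*(-20) = -120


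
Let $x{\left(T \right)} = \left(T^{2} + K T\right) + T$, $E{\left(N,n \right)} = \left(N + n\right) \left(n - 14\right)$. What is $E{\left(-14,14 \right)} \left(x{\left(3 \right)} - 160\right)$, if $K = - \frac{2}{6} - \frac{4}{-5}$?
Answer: $0$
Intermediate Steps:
$E{\left(N,n \right)} = \left(-14 + n\right) \left(N + n\right)$ ($E{\left(N,n \right)} = \left(N + n\right) \left(-14 + n\right) = \left(-14 + n\right) \left(N + n\right)$)
$K = \frac{7}{15}$ ($K = \left(-2\right) \frac{1}{6} - - \frac{4}{5} = - \frac{1}{3} + \frac{4}{5} = \frac{7}{15} \approx 0.46667$)
$x{\left(T \right)} = T^{2} + \frac{22 T}{15}$ ($x{\left(T \right)} = \left(T^{2} + \frac{7 T}{15}\right) + T = T^{2} + \frac{22 T}{15}$)
$E{\left(-14,14 \right)} \left(x{\left(3 \right)} - 160\right) = \left(14^{2} - -196 - 196 - 196\right) \left(\frac{1}{15} \cdot 3 \left(22 + 15 \cdot 3\right) - 160\right) = \left(196 + 196 - 196 - 196\right) \left(\frac{1}{15} \cdot 3 \left(22 + 45\right) - 160\right) = 0 \left(\frac{1}{15} \cdot 3 \cdot 67 - 160\right) = 0 \left(\frac{67}{5} - 160\right) = 0 \left(- \frac{733}{5}\right) = 0$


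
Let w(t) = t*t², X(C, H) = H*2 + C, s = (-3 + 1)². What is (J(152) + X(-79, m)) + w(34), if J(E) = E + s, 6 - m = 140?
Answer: 39113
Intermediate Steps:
m = -134 (m = 6 - 1*140 = 6 - 140 = -134)
s = 4 (s = (-2)² = 4)
J(E) = 4 + E (J(E) = E + 4 = 4 + E)
X(C, H) = C + 2*H (X(C, H) = 2*H + C = C + 2*H)
w(t) = t³
(J(152) + X(-79, m)) + w(34) = ((4 + 152) + (-79 + 2*(-134))) + 34³ = (156 + (-79 - 268)) + 39304 = (156 - 347) + 39304 = -191 + 39304 = 39113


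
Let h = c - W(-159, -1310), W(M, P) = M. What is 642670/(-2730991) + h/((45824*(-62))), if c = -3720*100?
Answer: -810387600529/7758985758208 ≈ -0.10444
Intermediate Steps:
c = -372000
h = -371841 (h = -372000 - 1*(-159) = -372000 + 159 = -371841)
642670/(-2730991) + h/((45824*(-62))) = 642670/(-2730991) - 371841/(45824*(-62)) = 642670*(-1/2730991) - 371841/(-2841088) = -642670/2730991 - 371841*(-1/2841088) = -642670/2730991 + 371841/2841088 = -810387600529/7758985758208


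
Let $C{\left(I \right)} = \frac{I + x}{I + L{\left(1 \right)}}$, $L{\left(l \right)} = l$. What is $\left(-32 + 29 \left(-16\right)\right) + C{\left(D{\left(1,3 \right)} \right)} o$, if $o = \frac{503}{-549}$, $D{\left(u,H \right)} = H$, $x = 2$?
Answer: $- \frac{1091731}{2196} \approx -497.15$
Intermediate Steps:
$o = - \frac{503}{549}$ ($o = 503 \left(- \frac{1}{549}\right) = - \frac{503}{549} \approx -0.91621$)
$C{\left(I \right)} = \frac{2 + I}{1 + I}$ ($C{\left(I \right)} = \frac{I + 2}{I + 1} = \frac{2 + I}{1 + I}$)
$\left(-32 + 29 \left(-16\right)\right) + C{\left(D{\left(1,3 \right)} \right)} o = \left(-32 + 29 \left(-16\right)\right) + \frac{2 + 3}{1 + 3} \left(- \frac{503}{549}\right) = \left(-32 - 464\right) + \frac{1}{4} \cdot 5 \left(- \frac{503}{549}\right) = -496 + \frac{1}{4} \cdot 5 \left(- \frac{503}{549}\right) = -496 + \frac{5}{4} \left(- \frac{503}{549}\right) = -496 - \frac{2515}{2196} = - \frac{1091731}{2196}$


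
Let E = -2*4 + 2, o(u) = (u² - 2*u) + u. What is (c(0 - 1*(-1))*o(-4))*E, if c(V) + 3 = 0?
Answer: 360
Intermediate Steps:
c(V) = -3 (c(V) = -3 + 0 = -3)
o(u) = u² - u
E = -6 (E = -8 + 2 = -6)
(c(0 - 1*(-1))*o(-4))*E = -(-12)*(-1 - 4)*(-6) = -(-12)*(-5)*(-6) = -3*20*(-6) = -60*(-6) = 360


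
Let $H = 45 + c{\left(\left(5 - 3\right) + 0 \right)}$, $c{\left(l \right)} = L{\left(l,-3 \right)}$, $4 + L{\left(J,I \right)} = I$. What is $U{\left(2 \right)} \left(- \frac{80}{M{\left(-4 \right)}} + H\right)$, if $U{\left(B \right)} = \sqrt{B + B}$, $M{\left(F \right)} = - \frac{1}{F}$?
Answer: $-564$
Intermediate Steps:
$L{\left(J,I \right)} = -4 + I$
$U{\left(B \right)} = \sqrt{2} \sqrt{B}$ ($U{\left(B \right)} = \sqrt{2 B} = \sqrt{2} \sqrt{B}$)
$c{\left(l \right)} = -7$ ($c{\left(l \right)} = -4 - 3 = -7$)
$H = 38$ ($H = 45 - 7 = 38$)
$U{\left(2 \right)} \left(- \frac{80}{M{\left(-4 \right)}} + H\right) = \sqrt{2} \sqrt{2} \left(- \frac{80}{\left(-1\right) \frac{1}{-4}} + 38\right) = 2 \left(- \frac{80}{\left(-1\right) \left(- \frac{1}{4}\right)} + 38\right) = 2 \left(- 80 \frac{1}{\frac{1}{4}} + 38\right) = 2 \left(\left(-80\right) 4 + 38\right) = 2 \left(-320 + 38\right) = 2 \left(-282\right) = -564$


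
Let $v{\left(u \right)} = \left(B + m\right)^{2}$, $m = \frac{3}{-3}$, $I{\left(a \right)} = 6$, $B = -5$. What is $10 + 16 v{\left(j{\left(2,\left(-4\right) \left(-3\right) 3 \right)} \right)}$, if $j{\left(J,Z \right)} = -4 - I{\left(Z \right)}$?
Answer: $586$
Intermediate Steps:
$j{\left(J,Z \right)} = -10$ ($j{\left(J,Z \right)} = -4 - 6 = -10$)
$m = -1$ ($m = 3 \left(- \frac{1}{3}\right) = -1$)
$v{\left(u \right)} = 36$ ($v{\left(u \right)} = \left(-5 - 1\right)^{2} = \left(-6\right)^{2} = 36$)
$10 + 16 v{\left(j{\left(2,\left(-4\right) \left(-3\right) 3 \right)} \right)} = 10 + 16 \cdot 36 = 10 + 576 = 586$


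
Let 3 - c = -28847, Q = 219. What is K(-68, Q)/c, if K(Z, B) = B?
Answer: 219/28850 ≈ 0.0075910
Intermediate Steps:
c = 28850 (c = 3 - 1*(-28847) = 3 + 28847 = 28850)
K(-68, Q)/c = 219/28850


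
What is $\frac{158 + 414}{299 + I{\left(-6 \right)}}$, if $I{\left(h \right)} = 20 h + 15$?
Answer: $\frac{286}{97} \approx 2.9485$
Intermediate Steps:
$I{\left(h \right)} = 15 + 20 h$
$\frac{158 + 414}{299 + I{\left(-6 \right)}} = \frac{158 + 414}{299 + \left(15 + 20 \left(-6\right)\right)} = \frac{572}{299 + \left(15 - 120\right)} = \frac{572}{299 - 105} = \frac{572}{194} = 572 \cdot \frac{1}{194} = \frac{286}{97}$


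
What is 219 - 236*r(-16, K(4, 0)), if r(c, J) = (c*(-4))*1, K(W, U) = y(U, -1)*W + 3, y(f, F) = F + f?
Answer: -14885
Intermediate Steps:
K(W, U) = 3 + W*(-1 + U) (K(W, U) = (-1 + U)*W + 3 = W*(-1 + U) + 3 = 3 + W*(-1 + U))
r(c, J) = -4*c (r(c, J) = -4*c*1 = -4*c)
219 - 236*r(-16, K(4, 0)) = 219 - (-944)*(-16) = 219 - 236*64 = 219 - 15104 = -14885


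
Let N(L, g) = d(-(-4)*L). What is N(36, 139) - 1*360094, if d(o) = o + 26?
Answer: -359924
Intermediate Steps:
d(o) = 26 + o
N(L, g) = 26 + 4*L (N(L, g) = 26 - (-4)*L = 26 + 4*L)
N(36, 139) - 1*360094 = (26 + 4*36) - 1*360094 = (26 + 144) - 360094 = 170 - 360094 = -359924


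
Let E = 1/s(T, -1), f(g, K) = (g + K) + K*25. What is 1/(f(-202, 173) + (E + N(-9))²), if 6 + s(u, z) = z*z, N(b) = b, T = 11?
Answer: 25/109516 ≈ 0.00022828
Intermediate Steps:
s(u, z) = -6 + z² (s(u, z) = -6 + z*z = -6 + z²)
f(g, K) = g + 26*K (f(g, K) = (K + g) + 25*K = g + 26*K)
E = -⅕ (E = 1/(-6 + (-1)²) = 1/(-6 + 1) = 1/(-5) = -⅕ ≈ -0.20000)
1/(f(-202, 173) + (E + N(-9))²) = 1/((-202 + 26*173) + (-⅕ - 9)²) = 1/((-202 + 4498) + (-46/5)²) = 1/(4296 + 2116/25) = 1/(109516/25) = 25/109516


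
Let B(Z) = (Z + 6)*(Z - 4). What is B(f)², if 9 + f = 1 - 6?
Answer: 20736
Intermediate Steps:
f = -14 (f = -9 + (1 - 6) = -9 - 5 = -14)
B(Z) = (-4 + Z)*(6 + Z) (B(Z) = (6 + Z)*(-4 + Z) = (-4 + Z)*(6 + Z))
B(f)² = (-24 + (-14)² + 2*(-14))² = (-24 + 196 - 28)² = 144² = 20736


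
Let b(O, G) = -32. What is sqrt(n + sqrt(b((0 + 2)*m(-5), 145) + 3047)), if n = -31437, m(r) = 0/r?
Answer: sqrt(-31437 + 3*sqrt(335)) ≈ 177.15*I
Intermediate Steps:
m(r) = 0
sqrt(n + sqrt(b((0 + 2)*m(-5), 145) + 3047)) = sqrt(-31437 + sqrt(-32 + 3047)) = sqrt(-31437 + sqrt(3015)) = sqrt(-31437 + 3*sqrt(335))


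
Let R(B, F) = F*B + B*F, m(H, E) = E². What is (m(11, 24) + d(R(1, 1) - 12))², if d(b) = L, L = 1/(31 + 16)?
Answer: 732947329/2209 ≈ 3.3180e+5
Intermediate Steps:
R(B, F) = 2*B*F (R(B, F) = B*F + B*F = 2*B*F)
L = 1/47 ≈ 0.021277
d(b) = 1/47
(m(11, 24) + d(R(1, 1) - 12))² = (24² + 1/47)² = (576 + 1/47)² = (27073/47)² = 732947329/2209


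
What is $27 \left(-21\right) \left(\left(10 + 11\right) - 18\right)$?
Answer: $-1701$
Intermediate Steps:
$27 \left(-21\right) \left(\left(10 + 11\right) - 18\right) = - 567 \left(21 - 18\right) = \left(-567\right) 3 = -1701$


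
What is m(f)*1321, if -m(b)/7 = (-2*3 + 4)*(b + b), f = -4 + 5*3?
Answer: 406868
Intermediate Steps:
f = 11 (f = -4 + 15 = 11)
m(b) = 28*b (m(b) = -7*(-2*3 + 4)*(b + b) = -7*(-6 + 4)*2*b = -(-14)*2*b = -(-28)*b = 28*b)
m(f)*1321 = (28*11)*1321 = 308*1321 = 406868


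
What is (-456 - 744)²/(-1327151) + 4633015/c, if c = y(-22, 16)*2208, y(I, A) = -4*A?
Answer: -6352199770265/187542362112 ≈ -33.871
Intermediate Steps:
c = -141312 (c = -4*16*2208 = -64*2208 = -141312)
(-456 - 744)²/(-1327151) + 4633015/c = (-456 - 744)²/(-1327151) + 4633015/(-141312) = (-1200)²*(-1/1327151) + 4633015*(-1/141312) = 1440000*(-1/1327151) - 4633015/141312 = -1440000/1327151 - 4633015/141312 = -6352199770265/187542362112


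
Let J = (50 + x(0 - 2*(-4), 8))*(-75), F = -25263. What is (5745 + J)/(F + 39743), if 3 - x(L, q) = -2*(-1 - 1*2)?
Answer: 111/724 ≈ 0.15331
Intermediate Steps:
x(L, q) = -3 (x(L, q) = 3 - (-2)*(-1 - 1*2) = 3 - (-2)*(-1 - 2) = 3 - (-2)*(-3) = 3 - 1*6 = 3 - 6 = -3)
J = -3525 (J = (50 - 3)*(-75) = 47*(-75) = -3525)
(5745 + J)/(F + 39743) = (5745 - 3525)/(-25263 + 39743) = 2220/14480 = 2220*(1/14480) = 111/724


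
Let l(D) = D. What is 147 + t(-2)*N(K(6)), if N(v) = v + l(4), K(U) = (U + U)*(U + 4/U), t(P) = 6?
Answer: 651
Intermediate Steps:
K(U) = 2*U*(U + 4/U) (K(U) = (2*U)*(U + 4/U) = 2*U*(U + 4/U))
N(v) = 4 + v (N(v) = v + 4 = 4 + v)
147 + t(-2)*N(K(6)) = 147 + 6*(4 + (8 + 2*6**2)) = 147 + 6*(4 + (8 + 2*36)) = 147 + 6*(4 + (8 + 72)) = 147 + 6*(4 + 80) = 147 + 6*84 = 147 + 504 = 651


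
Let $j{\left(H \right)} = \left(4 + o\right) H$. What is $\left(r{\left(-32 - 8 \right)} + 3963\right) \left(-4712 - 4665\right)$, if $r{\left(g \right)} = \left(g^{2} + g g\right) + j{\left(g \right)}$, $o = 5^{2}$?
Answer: $-56290131$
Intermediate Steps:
$o = 25$
$j{\left(H \right)} = 29 H$ ($j{\left(H \right)} = \left(4 + 25\right) H = 29 H$)
$r{\left(g \right)} = 2 g^{2} + 29 g$ ($r{\left(g \right)} = \left(g^{2} + g g\right) + 29 g = \left(g^{2} + g^{2}\right) + 29 g = 2 g^{2} + 29 g$)
$\left(r{\left(-32 - 8 \right)} + 3963\right) \left(-4712 - 4665\right) = \left(\left(-32 - 8\right) \left(29 + 2 \left(-32 - 8\right)\right) + 3963\right) \left(-4712 - 4665\right) = \left(- 40 \left(29 + 2 \left(-40\right)\right) + 3963\right) \left(-9377\right) = \left(- 40 \left(29 - 80\right) + 3963\right) \left(-9377\right) = \left(\left(-40\right) \left(-51\right) + 3963\right) \left(-9377\right) = \left(2040 + 3963\right) \left(-9377\right) = 6003 \left(-9377\right) = -56290131$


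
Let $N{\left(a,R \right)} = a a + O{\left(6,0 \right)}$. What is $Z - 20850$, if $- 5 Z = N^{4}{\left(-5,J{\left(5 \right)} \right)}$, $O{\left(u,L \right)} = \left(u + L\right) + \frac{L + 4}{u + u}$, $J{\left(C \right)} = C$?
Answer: $- \frac{86519146}{405} \approx -2.1363 \cdot 10^{5}$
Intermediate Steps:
$O{\left(u,L \right)} = L + u + \frac{4 + L}{2 u}$ ($O{\left(u,L \right)} = \left(L + u\right) + \frac{4 + L}{2 u} = L + u + \frac{4 + L}{2 u}$)
$N{\left(a,R \right)} = \frac{19}{3} + a^{2}$ ($N{\left(a,R \right)} = a a + \frac{2 + \frac{1}{2} \cdot 0 + 6 \left(0 + 6\right)}{6} = a^{2} + \frac{2 + 0 + 6 \cdot 6}{6} = a^{2} + \frac{2 + 0 + 36}{6} = a^{2} + \frac{1}{6} \cdot 38 = a^{2} + \frac{19}{3} = \frac{19}{3} + a^{2}$)
$Z = - \frac{78074896}{405}$ ($Z = - \frac{\left(\frac{19}{3} + \left(-5\right)^{2}\right)^{4}}{5} = - \frac{\left(\frac{19}{3} + 25\right)^{4}}{5} = - \frac{\left(\frac{94}{3}\right)^{4}}{5} = \left(- \frac{1}{5}\right) \frac{78074896}{81} = - \frac{78074896}{405} \approx -1.9278 \cdot 10^{5}$)
$Z - 20850 = - \frac{78074896}{405} - 20850 = - \frac{86519146}{405}$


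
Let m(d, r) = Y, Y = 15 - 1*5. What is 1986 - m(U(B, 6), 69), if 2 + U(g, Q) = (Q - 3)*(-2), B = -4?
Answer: 1976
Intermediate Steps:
U(g, Q) = 4 - 2*Q (U(g, Q) = -2 + (Q - 3)*(-2) = -2 + (-3 + Q)*(-2) = -2 + (6 - 2*Q) = 4 - 2*Q)
Y = 10 (Y = 15 - 5 = 10)
m(d, r) = 10
1986 - m(U(B, 6), 69) = 1986 - 1*10 = 1986 - 10 = 1976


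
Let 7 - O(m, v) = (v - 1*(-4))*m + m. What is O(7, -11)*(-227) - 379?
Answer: -11502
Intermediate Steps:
O(m, v) = 7 - m - m*(4 + v) (O(m, v) = 7 - ((v - 1*(-4))*m + m) = 7 - ((v + 4)*m + m) = 7 - ((4 + v)*m + m) = 7 - (m*(4 + v) + m) = 7 - (m + m*(4 + v)) = 7 + (-m - m*(4 + v)) = 7 - m - m*(4 + v))
O(7, -11)*(-227) - 379 = (7 - 5*7 - 1*7*(-11))*(-227) - 379 = (7 - 35 + 77)*(-227) - 379 = 49*(-227) - 379 = -11123 - 379 = -11502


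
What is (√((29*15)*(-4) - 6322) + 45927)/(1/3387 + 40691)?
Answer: 155554749/137820418 + 3387*I*√8062/137820418 ≈ 1.1287 + 0.0022066*I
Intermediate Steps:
(√((29*15)*(-4) - 6322) + 45927)/(1/3387 + 40691) = (√(435*(-4) - 6322) + 45927)/(1/3387 + 40691) = (√(-1740 - 6322) + 45927)/(137820418/3387) = (√(-8062) + 45927)*(3387/137820418) = (I*√8062 + 45927)*(3387/137820418) = (45927 + I*√8062)*(3387/137820418) = 155554749/137820418 + 3387*I*√8062/137820418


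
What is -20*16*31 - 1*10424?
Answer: -20344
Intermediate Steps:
-20*16*31 - 1*10424 = -320*31 - 10424 = -9920 - 10424 = -20344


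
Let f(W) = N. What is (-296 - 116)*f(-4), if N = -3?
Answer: 1236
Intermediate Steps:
f(W) = -3
(-296 - 116)*f(-4) = (-296 - 116)*(-3) = -412*(-3) = 1236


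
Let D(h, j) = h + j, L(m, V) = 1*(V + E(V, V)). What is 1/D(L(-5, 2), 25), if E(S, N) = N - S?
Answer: 1/27 ≈ 0.037037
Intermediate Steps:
L(m, V) = V (L(m, V) = 1*(V + (V - V)) = 1*(V + 0) = 1*V = V)
1/D(L(-5, 2), 25) = 1/(2 + 25) = 1/27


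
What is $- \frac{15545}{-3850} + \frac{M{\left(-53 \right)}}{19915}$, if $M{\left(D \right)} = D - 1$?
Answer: $\frac{1767833}{438130} \approx 4.035$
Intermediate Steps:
$M{\left(D \right)} = -1 + D$
$- \frac{15545}{-3850} + \frac{M{\left(-53 \right)}}{19915} = - \frac{15545}{-3850} + \frac{-1 - 53}{19915} = \left(-15545\right) \left(- \frac{1}{3850}\right) - \frac{54}{19915} = \frac{3109}{770} - \frac{54}{19915} = \frac{1767833}{438130}$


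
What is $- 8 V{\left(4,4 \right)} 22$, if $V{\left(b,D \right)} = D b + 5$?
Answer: $-3696$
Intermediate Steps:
$V{\left(b,D \right)} = 5 + D b$
$- 8 V{\left(4,4 \right)} 22 = - 8 \left(5 + 4 \cdot 4\right) 22 = - 8 \left(5 + 16\right) 22 = \left(-8\right) 21 \cdot 22 = \left(-168\right) 22 = -3696$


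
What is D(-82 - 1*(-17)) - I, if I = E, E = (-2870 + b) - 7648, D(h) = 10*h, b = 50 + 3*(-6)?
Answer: 9836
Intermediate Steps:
b = 32 (b = 50 - 18 = 32)
E = -10486 (E = (-2870 + 32) - 7648 = -2838 - 7648 = -10486)
I = -10486
D(-82 - 1*(-17)) - I = 10*(-82 - 1*(-17)) - 1*(-10486) = 10*(-82 + 17) + 10486 = 10*(-65) + 10486 = -650 + 10486 = 9836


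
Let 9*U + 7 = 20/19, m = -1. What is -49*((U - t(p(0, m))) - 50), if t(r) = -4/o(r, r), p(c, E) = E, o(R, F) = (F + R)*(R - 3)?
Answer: 840595/342 ≈ 2457.9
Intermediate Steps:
o(R, F) = (-3 + R)*(F + R) (o(R, F) = (F + R)*(-3 + R) = (-3 + R)*(F + R))
t(r) = -4/(-6*r + 2*r²) (t(r) = -4/(r² - 3*r - 3*r + r*r) = -4/(r² - 3*r - 3*r + r²) = -4/(-6*r + 2*r²))
U = -113/171 (U = -7/9 + (20/19)/9 = -7/9 + (20*(1/19))/9 = -7/9 + (⅑)*(20/19) = -7/9 + 20/171 = -113/171 ≈ -0.66082)
-49*((U - t(p(0, m))) - 50) = -49*((-113/171 - (-2)/((-1)*(-3 - 1))) - 50) = -49*((-113/171 - (-2)*(-1)/(-4)) - 50) = -49*((-113/171 - (-2)*(-1)*(-1)/4) - 50) = -49*((-113/171 - 1*(-½)) - 50) = -49*((-113/171 + ½) - 50) = -49*(-55/342 - 50) = -49*(-17155/342) = 840595/342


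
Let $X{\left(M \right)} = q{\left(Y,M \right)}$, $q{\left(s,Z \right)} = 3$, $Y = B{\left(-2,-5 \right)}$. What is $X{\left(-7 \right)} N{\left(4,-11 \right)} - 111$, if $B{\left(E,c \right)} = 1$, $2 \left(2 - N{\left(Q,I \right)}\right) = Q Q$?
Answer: $-129$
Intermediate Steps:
$N{\left(Q,I \right)} = 2 - \frac{Q^{2}}{2}$ ($N{\left(Q,I \right)} = 2 - \frac{Q Q}{2} = 2 - \frac{Q^{2}}{2}$)
$Y = 1$
$X{\left(M \right)} = 3$
$X{\left(-7 \right)} N{\left(4,-11 \right)} - 111 = 3 \left(2 - \frac{4^{2}}{2}\right) - 111 = 3 \left(2 - 8\right) - 111 = 3 \left(-6\right) - 111 = -18 - 111 = -129$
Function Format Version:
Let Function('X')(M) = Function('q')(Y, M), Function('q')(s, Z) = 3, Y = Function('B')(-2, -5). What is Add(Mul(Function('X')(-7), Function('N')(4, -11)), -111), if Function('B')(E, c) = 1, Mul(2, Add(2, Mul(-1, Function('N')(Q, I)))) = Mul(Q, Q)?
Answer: -129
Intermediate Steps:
Function('N')(Q, I) = Add(2, Mul(Rational(-1, 2), Pow(Q, 2))) (Function('N')(Q, I) = Add(2, Mul(Rational(-1, 2), Mul(Q, Q))) = Add(2, Mul(Rational(-1, 2), Pow(Q, 2))))
Y = 1
Function('X')(M) = 3
Add(Mul(Function('X')(-7), Function('N')(4, -11)), -111) = Add(Mul(3, Add(2, Mul(Rational(-1, 2), Pow(4, 2)))), -111) = Add(Mul(3, Add(2, Mul(Rational(-1, 2), 16))), -111) = Add(Mul(3, Add(2, -8)), -111) = Add(Mul(3, -6), -111) = Add(-18, -111) = -129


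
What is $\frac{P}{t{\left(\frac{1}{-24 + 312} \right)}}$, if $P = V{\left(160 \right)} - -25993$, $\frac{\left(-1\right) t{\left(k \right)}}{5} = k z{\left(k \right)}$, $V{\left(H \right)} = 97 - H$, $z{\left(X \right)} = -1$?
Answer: $1493568$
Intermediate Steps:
$t{\left(k \right)} = 5 k$ ($t{\left(k \right)} = - 5 k \left(-1\right) = - 5 \left(- k\right) = 5 k$)
$P = 25930$ ($P = \left(97 - 160\right) - -25993 = \left(97 - 160\right) + 25993 = -63 + 25993 = 25930$)
$\frac{P}{t{\left(\frac{1}{-24 + 312} \right)}} = \frac{25930}{5 \frac{1}{-24 + 312}} = \frac{25930}{5 \cdot \frac{1}{288}} = \frac{25930}{\frac{5}{288}} = 25930 \cdot \frac{288}{5} = 1493568$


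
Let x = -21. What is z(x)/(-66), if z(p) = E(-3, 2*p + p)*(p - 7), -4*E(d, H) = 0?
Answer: 0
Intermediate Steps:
E(d, H) = 0 (E(d, H) = -¼*0 = 0)
z(p) = 0 (z(p) = 0*(p - 7) = 0*(-7 + p) = 0)
z(x)/(-66) = 0/(-66) = 0*(-1/66) = 0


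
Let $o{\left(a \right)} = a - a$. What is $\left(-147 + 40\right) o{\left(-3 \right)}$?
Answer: $0$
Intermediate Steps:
$o{\left(a \right)} = 0$
$\left(-147 + 40\right) o{\left(-3 \right)} = \left(-147 + 40\right) 0 = \left(-107\right) 0 = 0$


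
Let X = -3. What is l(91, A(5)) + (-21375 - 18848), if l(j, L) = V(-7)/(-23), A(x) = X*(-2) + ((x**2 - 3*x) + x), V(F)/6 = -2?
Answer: -925117/23 ≈ -40223.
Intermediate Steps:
V(F) = -12 (V(F) = 6*(-2) = -12)
A(x) = 6 + x**2 - 2*x (A(x) = -3*(-2) + ((x**2 - 3*x) + x) = 6 + (x**2 - 2*x) = 6 + x**2 - 2*x)
l(j, L) = 12/23 (l(j, L) = -12/(-23) = -12*(-1/23) = 12/23)
l(91, A(5)) + (-21375 - 18848) = 12/23 + (-21375 - 18848) = 12/23 - 40223 = -925117/23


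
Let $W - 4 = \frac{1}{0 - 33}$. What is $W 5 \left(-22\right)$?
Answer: $- \frac{1310}{3} \approx -436.67$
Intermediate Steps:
$W = \frac{131}{33}$ ($W = 4 + \frac{1}{0 - 33} = 4 + \frac{1}{-33} = 4 - \frac{1}{33} = \frac{131}{33} \approx 3.9697$)
$W 5 \left(-22\right) = \frac{131}{33} \cdot 5 \left(-22\right) = \frac{655}{33} \left(-22\right) = - \frac{1310}{3}$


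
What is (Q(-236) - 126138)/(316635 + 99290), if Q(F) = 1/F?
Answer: -29768569/98158300 ≈ -0.30327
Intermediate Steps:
(Q(-236) - 126138)/(316635 + 99290) = (1/(-236) - 126138)/(316635 + 99290) = (-1/236 - 126138)/415925 = -29768569/236*1/415925 = -29768569/98158300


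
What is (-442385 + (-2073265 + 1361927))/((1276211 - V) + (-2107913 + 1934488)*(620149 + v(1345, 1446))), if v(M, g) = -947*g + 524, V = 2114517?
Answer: -1153723/129840551519 ≈ -8.8857e-6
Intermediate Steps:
v(M, g) = 524 - 947*g
(-442385 + (-2073265 + 1361927))/((1276211 - V) + (-2107913 + 1934488)*(620149 + v(1345, 1446))) = (-442385 + (-2073265 + 1361927))/((1276211 - 1*2114517) + (-2107913 + 1934488)*(620149 + (524 - 947*1446))) = (-442385 - 711338)/((1276211 - 2114517) - 173425*(620149 + (524 - 1369362))) = -1153723/(-838306 - 173425*(620149 - 1368838)) = -1153723/(-838306 - 173425*(-748689)) = -1153723/(-838306 + 129841389825) = -1153723/129840551519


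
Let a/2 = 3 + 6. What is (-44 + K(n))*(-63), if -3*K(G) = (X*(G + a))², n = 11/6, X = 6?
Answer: 300153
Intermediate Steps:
a = 18 (a = 2*(3 + 6) = 2*9 = 18)
n = 11/6 (n = 11*(⅙) = 11/6 ≈ 1.8333)
K(G) = -(108 + 6*G)²/3 (K(G) = -36*(G + 18)²/3 = -36*(18 + G)²/3 = -(108 + 6*G)²/3)
(-44 + K(n))*(-63) = (-44 - 12*(18 + 11/6)²)*(-63) = (-44 - 12*(119/6)²)*(-63) = (-44 - 12*14161/36)*(-63) = (-44 - 14161/3)*(-63) = -14293/3*(-63) = 300153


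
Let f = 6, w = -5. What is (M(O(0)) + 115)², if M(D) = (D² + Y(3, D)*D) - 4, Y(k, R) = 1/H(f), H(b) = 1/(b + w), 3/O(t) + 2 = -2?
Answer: 3143529/256 ≈ 12279.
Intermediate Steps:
O(t) = -¾ (O(t) = 3/(-2 - 2) = 3/(-4) = 3*(-¼) = -¾)
H(b) = 1/(-5 + b) (H(b) = 1/(b - 5) = 1/(-5 + b))
Y(k, R) = 1 (Y(k, R) = 1/(1/(-5 + 6)) = 1/(1/1) = 1/1 = 1)
M(D) = -4 + D + D² (M(D) = (D² + 1*D) - 4 = (D² + D) - 4 = (D + D²) - 4 = -4 + D + D²)
(M(O(0)) + 115)² = ((-4 - ¾ + (-¾)²) + 115)² = ((-4 - ¾ + 9/16) + 115)² = (-67/16 + 115)² = (1773/16)² = 3143529/256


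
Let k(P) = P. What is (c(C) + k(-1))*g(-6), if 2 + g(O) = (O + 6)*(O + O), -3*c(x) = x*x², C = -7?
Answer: -680/3 ≈ -226.67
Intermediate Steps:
c(x) = -x³/3 (c(x) = -x*x²/3 = -x³/3)
g(O) = -2 + 2*O*(6 + O) (g(O) = -2 + (O + 6)*(O + O) = -2 + (6 + O)*(2*O) = -2 + 2*O*(6 + O))
(c(C) + k(-1))*g(-6) = (-⅓*(-7)³ - 1)*(-2 + 2*(-6)² + 12*(-6)) = (-⅓*(-343) - 1)*(-2 + 2*36 - 72) = (343/3 - 1)*(-2 + 72 - 72) = (340/3)*(-2) = -680/3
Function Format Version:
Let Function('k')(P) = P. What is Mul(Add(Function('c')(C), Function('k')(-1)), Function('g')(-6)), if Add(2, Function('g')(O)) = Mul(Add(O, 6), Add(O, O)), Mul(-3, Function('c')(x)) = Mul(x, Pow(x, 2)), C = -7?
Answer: Rational(-680, 3) ≈ -226.67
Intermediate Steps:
Function('c')(x) = Mul(Rational(-1, 3), Pow(x, 3)) (Function('c')(x) = Mul(Rational(-1, 3), Mul(x, Pow(x, 2))) = Mul(Rational(-1, 3), Pow(x, 3)))
Function('g')(O) = Add(-2, Mul(2, O, Add(6, O))) (Function('g')(O) = Add(-2, Mul(Add(O, 6), Add(O, O))) = Add(-2, Mul(Add(6, O), Mul(2, O))) = Add(-2, Mul(2, O, Add(6, O))))
Mul(Add(Function('c')(C), Function('k')(-1)), Function('g')(-6)) = Mul(Add(Mul(Rational(-1, 3), Pow(-7, 3)), -1), Add(-2, Mul(2, Pow(-6, 2)), Mul(12, -6))) = Mul(Add(Mul(Rational(-1, 3), -343), -1), Add(-2, Mul(2, 36), -72)) = Mul(Add(Rational(343, 3), -1), Add(-2, 72, -72)) = Mul(Rational(340, 3), -2) = Rational(-680, 3)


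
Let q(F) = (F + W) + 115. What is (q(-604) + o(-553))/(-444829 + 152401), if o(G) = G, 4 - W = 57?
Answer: 365/97476 ≈ 0.0037445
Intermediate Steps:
W = -53 (W = 4 - 1*57 = 4 - 57 = -53)
q(F) = 62 + F (q(F) = (F - 53) + 115 = (-53 + F) + 115 = 62 + F)
(q(-604) + o(-553))/(-444829 + 152401) = ((62 - 604) - 553)/(-444829 + 152401) = (-542 - 553)/(-292428) = -1095*(-1/292428) = 365/97476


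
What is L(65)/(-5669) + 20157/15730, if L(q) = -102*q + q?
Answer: 217537483/89173370 ≈ 2.4395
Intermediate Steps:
L(q) = -101*q
L(65)/(-5669) + 20157/15730 = -101*65/(-5669) + 20157/15730 = -6565*(-1/5669) + 20157*(1/15730) = 6565/5669 + 20157/15730 = 217537483/89173370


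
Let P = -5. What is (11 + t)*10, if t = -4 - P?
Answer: 120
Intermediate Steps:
t = 1 (t = -4 - 1*(-5) = -4 + 5 = 1)
(11 + t)*10 = (11 + 1)*10 = 12*10 = 120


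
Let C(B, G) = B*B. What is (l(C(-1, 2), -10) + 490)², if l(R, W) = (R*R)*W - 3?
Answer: 227529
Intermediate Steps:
C(B, G) = B²
l(R, W) = -3 + W*R² (l(R, W) = R²*W - 3 = W*R² - 3 = -3 + W*R²)
(l(C(-1, 2), -10) + 490)² = ((-3 - 10*((-1)²)²) + 490)² = ((-3 - 10*1²) + 490)² = ((-3 - 10*1) + 490)² = ((-3 - 10) + 490)² = (-13 + 490)² = 477² = 227529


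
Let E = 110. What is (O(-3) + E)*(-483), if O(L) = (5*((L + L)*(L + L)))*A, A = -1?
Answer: 33810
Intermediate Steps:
O(L) = -20*L² (O(L) = (5*((L + L)*(L + L)))*(-1) = (5*((2*L)*(2*L)))*(-1) = (5*(4*L²))*(-1) = (20*L²)*(-1) = -20*L²)
(O(-3) + E)*(-483) = (-20*(-3)² + 110)*(-483) = (-20*9 + 110)*(-483) = (-180 + 110)*(-483) = -70*(-483) = 33810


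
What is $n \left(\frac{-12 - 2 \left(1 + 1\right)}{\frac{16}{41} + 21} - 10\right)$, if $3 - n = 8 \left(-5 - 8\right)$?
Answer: $- \frac{1008582}{877} \approx -1150.0$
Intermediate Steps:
$n = 107$ ($n = 3 - 8 \left(-5 - 8\right) = 3 - 8 \left(-13\right) = 3 - -104 = 3 + 104 = 107$)
$n \left(\frac{-12 - 2 \left(1 + 1\right)}{\frac{16}{41} + 21} - 10\right) = 107 \left(\frac{-12 - 2 \left(1 + 1\right)}{\frac{16}{41} + 21} - 10\right) = 107 \left(\frac{-12 - 4}{16 \cdot \frac{1}{41} + 21} - 10\right) = 107 \left(\frac{-12 - 4}{\frac{16}{41} + 21} - 10\right) = 107 \left(- \frac{16}{\frac{877}{41}} - 10\right) = 107 \left(\left(-16\right) \frac{41}{877} - 10\right) = 107 \left(- \frac{656}{877} - 10\right) = 107 \left(- \frac{9426}{877}\right) = - \frac{1008582}{877}$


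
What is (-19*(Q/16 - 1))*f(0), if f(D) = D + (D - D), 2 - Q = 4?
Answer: 0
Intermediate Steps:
Q = -2 (Q = 2 - 1*4 = 2 - 4 = -2)
f(D) = D (f(D) = D + 0 = D)
(-19*(Q/16 - 1))*f(0) = -19*(-2/16 - 1)*0 = -19*(-2*1/16 - 1)*0 = -19*(-⅛ - 1)*0 = -19*(-9/8)*0 = (171/8)*0 = 0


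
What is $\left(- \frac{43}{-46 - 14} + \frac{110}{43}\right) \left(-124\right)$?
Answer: $- \frac{261919}{645} \approx -406.08$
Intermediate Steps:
$\left(- \frac{43}{-46 - 14} + \frac{110}{43}\right) \left(-124\right) = \left(- \frac{43}{-60} + 110 \cdot \frac{1}{43}\right) \left(-124\right) = \left(\left(-43\right) \left(- \frac{1}{60}\right) + \frac{110}{43}\right) \left(-124\right) = \left(\frac{43}{60} + \frac{110}{43}\right) \left(-124\right) = \frac{8449}{2580} \left(-124\right) = - \frac{261919}{645}$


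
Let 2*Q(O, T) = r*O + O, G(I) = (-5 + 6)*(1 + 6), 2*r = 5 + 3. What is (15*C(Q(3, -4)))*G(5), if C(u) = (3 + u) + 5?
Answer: 3255/2 ≈ 1627.5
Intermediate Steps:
r = 4 (r = (5 + 3)/2 = (1/2)*8 = 4)
G(I) = 7 (G(I) = 1*7 = 7)
Q(O, T) = 5*O/2 (Q(O, T) = (4*O + O)/2 = (5*O)/2 = 5*O/2)
C(u) = 8 + u
(15*C(Q(3, -4)))*G(5) = (15*(8 + (5/2)*3))*7 = (15*(8 + 15/2))*7 = (15*(31/2))*7 = (465/2)*7 = 3255/2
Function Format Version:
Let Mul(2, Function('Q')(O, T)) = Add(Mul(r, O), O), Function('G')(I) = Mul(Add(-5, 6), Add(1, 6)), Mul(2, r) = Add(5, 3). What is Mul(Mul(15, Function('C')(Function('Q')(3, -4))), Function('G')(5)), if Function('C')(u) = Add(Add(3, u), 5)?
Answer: Rational(3255, 2) ≈ 1627.5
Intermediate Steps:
r = 4 (r = Mul(Rational(1, 2), Add(5, 3)) = Mul(Rational(1, 2), 8) = 4)
Function('G')(I) = 7 (Function('G')(I) = Mul(1, 7) = 7)
Function('Q')(O, T) = Mul(Rational(5, 2), O) (Function('Q')(O, T) = Mul(Rational(1, 2), Add(Mul(4, O), O)) = Mul(Rational(1, 2), Mul(5, O)) = Mul(Rational(5, 2), O))
Function('C')(u) = Add(8, u)
Mul(Mul(15, Function('C')(Function('Q')(3, -4))), Function('G')(5)) = Mul(Mul(15, Add(8, Mul(Rational(5, 2), 3))), 7) = Mul(Mul(15, Add(8, Rational(15, 2))), 7) = Mul(Mul(15, Rational(31, 2)), 7) = Mul(Rational(465, 2), 7) = Rational(3255, 2)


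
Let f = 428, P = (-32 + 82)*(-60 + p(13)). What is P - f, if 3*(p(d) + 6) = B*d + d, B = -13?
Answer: -6328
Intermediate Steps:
p(d) = -6 - 4*d (p(d) = -6 + (-13*d + d)/3 = -6 + (-12*d)/3 = -6 - 4*d)
P = -5900 (P = (-32 + 82)*(-60 + (-6 - 4*13)) = 50*(-60 + (-6 - 52)) = 50*(-60 - 58) = 50*(-118) = -5900)
P - f = -5900 - 1*428 = -5900 - 428 = -6328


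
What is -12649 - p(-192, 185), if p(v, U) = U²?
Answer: -46874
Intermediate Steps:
-12649 - p(-192, 185) = -12649 - 1*185² = -12649 - 1*34225 = -12649 - 34225 = -46874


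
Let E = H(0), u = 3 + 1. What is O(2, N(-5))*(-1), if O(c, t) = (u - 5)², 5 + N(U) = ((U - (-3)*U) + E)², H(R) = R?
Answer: -1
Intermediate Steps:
u = 4
E = 0
N(U) = -5 + 16*U² (N(U) = -5 + ((U - (-3)*U) + 0)² = -5 + ((U + 3*U) + 0)² = -5 + (4*U + 0)² = -5 + (4*U)² = -5 + 16*U²)
O(c, t) = 1 (O(c, t) = (4 - 5)² = (-1)² = 1)
O(2, N(-5))*(-1) = 1*(-1) = -1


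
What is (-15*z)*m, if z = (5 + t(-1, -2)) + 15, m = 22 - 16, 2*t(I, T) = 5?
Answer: -2025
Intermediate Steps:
t(I, T) = 5/2 (t(I, T) = (½)*5 = 5/2)
m = 6
z = 45/2 (z = (5 + 5/2) + 15 = 15/2 + 15 = 45/2 ≈ 22.500)
(-15*z)*m = -15*45/2*6 = -675/2*6 = -2025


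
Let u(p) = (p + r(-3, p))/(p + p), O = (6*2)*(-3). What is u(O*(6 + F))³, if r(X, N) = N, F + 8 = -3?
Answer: 1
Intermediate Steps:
F = -11 (F = -8 - 3 = -11)
O = -36 (O = 12*(-3) = -36)
u(p) = 1 (u(p) = (p + p)/(p + p) = (2*p)/((2*p)) = (2*p)*(1/(2*p)) = 1)
u(O*(6 + F))³ = 1³ = 1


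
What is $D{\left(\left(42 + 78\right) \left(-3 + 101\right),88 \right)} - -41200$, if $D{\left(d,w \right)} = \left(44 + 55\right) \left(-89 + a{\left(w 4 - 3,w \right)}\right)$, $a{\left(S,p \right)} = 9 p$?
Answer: $110797$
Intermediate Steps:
$D{\left(d,w \right)} = -8811 + 891 w$ ($D{\left(d,w \right)} = \left(44 + 55\right) \left(-89 + 9 w\right) = 99 \left(-89 + 9 w\right) = -8811 + 891 w$)
$D{\left(\left(42 + 78\right) \left(-3 + 101\right),88 \right)} - -41200 = \left(-8811 + 891 \cdot 88\right) - -41200 = \left(-8811 + 78408\right) + 41200 = 69597 + 41200 = 110797$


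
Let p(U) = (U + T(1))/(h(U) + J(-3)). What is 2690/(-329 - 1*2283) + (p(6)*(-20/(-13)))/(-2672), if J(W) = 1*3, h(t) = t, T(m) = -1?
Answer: -52576235/51035868 ≈ -1.0302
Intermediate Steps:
J(W) = 3
p(U) = (-1 + U)/(3 + U) (p(U) = (U - 1)/(U + 3) = (-1 + U)/(3 + U))
2690/(-329 - 1*2283) + (p(6)*(-20/(-13)))/(-2672) = 2690/(-329 - 1*2283) + (((-1 + 6)/(3 + 6))*(-20/(-13)))/(-2672) = 2690/(-329 - 2283) + ((5/9)*(-20*(-1/13)))*(-1/2672) = 2690/(-2612) + (((⅑)*5)*(20/13))*(-1/2672) = 2690*(-1/2612) + ((5/9)*(20/13))*(-1/2672) = -1345/1306 + (100/117)*(-1/2672) = -1345/1306 - 25/78156 = -52576235/51035868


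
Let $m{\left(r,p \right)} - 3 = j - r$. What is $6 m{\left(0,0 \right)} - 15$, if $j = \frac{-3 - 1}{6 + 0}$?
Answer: $-1$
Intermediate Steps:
$j = - \frac{2}{3}$ ($j = - \frac{4}{6} = \left(-4\right) \frac{1}{6} = - \frac{2}{3} \approx -0.66667$)
$m{\left(r,p \right)} = \frac{7}{3} - r$ ($m{\left(r,p \right)} = 3 - \left(\frac{2}{3} + r\right) = \frac{7}{3} - r$)
$6 m{\left(0,0 \right)} - 15 = 6 \left(\frac{7}{3} - 0\right) - 15 = 6 \left(\frac{7}{3} + 0\right) - 15 = 6 \cdot \frac{7}{3} - 15 = 14 - 15 = -1$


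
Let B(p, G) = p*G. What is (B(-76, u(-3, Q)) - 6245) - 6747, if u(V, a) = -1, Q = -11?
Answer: -12916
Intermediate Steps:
B(p, G) = G*p
(B(-76, u(-3, Q)) - 6245) - 6747 = (-1*(-76) - 6245) - 6747 = (76 - 6245) - 6747 = -6169 - 6747 = -12916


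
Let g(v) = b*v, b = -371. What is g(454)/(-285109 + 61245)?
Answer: 84217/111932 ≈ 0.75239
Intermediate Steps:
g(v) = -371*v
g(454)/(-285109 + 61245) = (-371*454)/(-285109 + 61245) = -168434/(-223864) = -168434*(-1/223864) = 84217/111932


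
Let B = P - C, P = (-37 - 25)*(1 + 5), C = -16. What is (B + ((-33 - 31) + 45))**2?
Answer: 140625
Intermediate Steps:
P = -372 (P = -62*6 = -372)
B = -356 (B = -372 - 1*(-16) = -372 + 16 = -356)
(B + ((-33 - 31) + 45))**2 = (-356 + ((-33 - 31) + 45))**2 = (-356 + (-64 + 45))**2 = (-356 - 19)**2 = (-375)**2 = 140625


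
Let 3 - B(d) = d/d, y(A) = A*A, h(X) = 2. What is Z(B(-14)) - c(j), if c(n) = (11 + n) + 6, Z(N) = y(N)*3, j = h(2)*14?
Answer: -33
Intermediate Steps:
j = 28 (j = 2*14 = 28)
y(A) = A**2
B(d) = 2 (B(d) = 3 - d/d = 3 - 1*1 = 3 - 1 = 2)
Z(N) = 3*N**2 (Z(N) = N**2*3 = 3*N**2)
c(n) = 17 + n
Z(B(-14)) - c(j) = 3*2**2 - (17 + 28) = 3*4 - 1*45 = 12 - 45 = -33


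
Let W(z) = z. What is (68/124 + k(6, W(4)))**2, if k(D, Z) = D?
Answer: 41209/961 ≈ 42.881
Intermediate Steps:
(68/124 + k(6, W(4)))**2 = (68/124 + 6)**2 = (68*(1/124) + 6)**2 = (17/31 + 6)**2 = (203/31)**2 = 41209/961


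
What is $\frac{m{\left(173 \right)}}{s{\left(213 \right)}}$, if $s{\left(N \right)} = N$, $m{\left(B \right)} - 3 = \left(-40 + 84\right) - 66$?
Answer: $- \frac{19}{213} \approx -0.089202$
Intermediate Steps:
$m{\left(B \right)} = -19$ ($m{\left(B \right)} = 3 + \left(\left(-40 + 84\right) - 66\right) = 3 + \left(44 - 66\right) = 3 - 22 = -19$)
$\frac{m{\left(173 \right)}}{s{\left(213 \right)}} = - \frac{19}{213}$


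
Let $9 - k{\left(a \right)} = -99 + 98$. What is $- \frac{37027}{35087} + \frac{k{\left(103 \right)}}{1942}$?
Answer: $- \frac{35777782}{34069477} \approx -1.0501$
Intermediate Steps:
$k{\left(a \right)} = 10$ ($k{\left(a \right)} = 9 - \left(-99 + 98\right) = 9 - -1 = 9 + 1 = 10$)
$- \frac{37027}{35087} + \frac{k{\left(103 \right)}}{1942} = - \frac{37027}{35087} + \frac{10}{1942} = \left(-37027\right) \frac{1}{35087} + 10 \cdot \frac{1}{1942} = - \frac{37027}{35087} + \frac{5}{971} = - \frac{35777782}{34069477}$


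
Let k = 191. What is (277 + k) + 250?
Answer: 718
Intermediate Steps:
(277 + k) + 250 = (277 + 191) + 250 = 468 + 250 = 718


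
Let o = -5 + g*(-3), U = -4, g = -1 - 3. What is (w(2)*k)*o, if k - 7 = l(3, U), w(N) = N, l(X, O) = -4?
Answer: 42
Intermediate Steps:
g = -4
k = 3 (k = 7 - 4 = 3)
o = 7 (o = -5 - 4*(-3) = -5 + 12 = 7)
(w(2)*k)*o = (2*3)*7 = 6*7 = 42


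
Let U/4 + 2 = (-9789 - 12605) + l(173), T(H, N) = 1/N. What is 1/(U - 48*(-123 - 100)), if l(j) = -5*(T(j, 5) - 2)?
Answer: -1/78844 ≈ -1.2683e-5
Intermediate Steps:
l(j) = 9 (l(j) = -5*(1/5 - 2) = -5*(-9/5) = 9)
U = -89548 (U = -8 + 4*((-9789 - 12605) + 9) = -8 + 4*(-22394 + 9) = -8 + 4*(-22385) = -8 - 89540 = -89548)
1/(U - 48*(-123 - 100)) = 1/(-89548 - 48*(-123 - 100)) = 1/(-89548 - 48*(-223)) = 1/(-89548 + 10704) = 1/(-78844) = -1/78844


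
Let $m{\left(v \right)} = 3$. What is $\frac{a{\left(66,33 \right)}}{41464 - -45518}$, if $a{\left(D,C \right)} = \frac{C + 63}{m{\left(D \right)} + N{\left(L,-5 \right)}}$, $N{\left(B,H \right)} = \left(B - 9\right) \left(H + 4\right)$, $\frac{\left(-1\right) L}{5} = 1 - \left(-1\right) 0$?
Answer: $\frac{16}{246449} \approx 6.4922 \cdot 10^{-5}$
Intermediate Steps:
$L = -5$ ($L = - 5 \left(1 - \left(-1\right) 0\right) = - 5 \left(1 - 0\right) = - 5 \left(1 + 0\right) = \left(-5\right) 1 = -5$)
$N{\left(B,H \right)} = \left(-9 + B\right) \left(4 + H\right)$
$a{\left(D,C \right)} = \frac{63}{17} + \frac{C}{17}$ ($a{\left(D,C \right)} = \frac{C + 63}{3 - -14} = \frac{63 + C}{3 + \left(-36 + 45 - 20 + 25\right)} = \frac{63 + C}{3 + 14} = \frac{63 + C}{17} = \left(63 + C\right) \frac{1}{17} = \frac{63}{17} + \frac{C}{17}$)
$\frac{a{\left(66,33 \right)}}{41464 - -45518} = \frac{\frac{63}{17} + \frac{1}{17} \cdot 33}{41464 - -45518} = \frac{\frac{63}{17} + \frac{33}{17}}{41464 + 45518} = \frac{96}{17 \cdot 86982} = \frac{96}{17} \cdot \frac{1}{86982} = \frac{16}{246449}$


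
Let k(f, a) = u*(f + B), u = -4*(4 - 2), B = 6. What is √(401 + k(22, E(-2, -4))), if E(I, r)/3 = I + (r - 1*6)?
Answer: √177 ≈ 13.304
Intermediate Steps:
E(I, r) = -18 + 3*I + 3*r (E(I, r) = 3*(I + (r - 1*6)) = 3*(I + (r - 6)) = 3*(I + (-6 + r)) = 3*(-6 + I + r) = -18 + 3*I + 3*r)
u = -8 (u = -4*2 = -8)
k(f, a) = -48 - 8*f (k(f, a) = -8*(f + 6) = -8*(6 + f) = -48 - 8*f)
√(401 + k(22, E(-2, -4))) = √(401 + (-48 - 8*22)) = √(401 + (-48 - 176)) = √(401 - 224) = √177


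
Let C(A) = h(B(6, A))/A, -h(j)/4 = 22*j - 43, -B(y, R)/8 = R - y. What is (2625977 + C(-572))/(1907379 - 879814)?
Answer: 375616396/146941795 ≈ 2.5562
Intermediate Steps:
B(y, R) = -8*R + 8*y (B(y, R) = -8*(R - y) = -8*R + 8*y)
h(j) = 172 - 88*j (h(j) = -4*(22*j - 43) = -4*(-43 + 22*j) = 172 - 88*j)
C(A) = (-4052 + 704*A)/A (C(A) = (172 - 88*(-8*A + 8*6))/A = (172 - 88*(-8*A + 48))/A = (172 - 88*(48 - 8*A))/A = (172 + (-4224 + 704*A))/A = (-4052 + 704*A)/A)
(2625977 + C(-572))/(1907379 - 879814) = (2625977 + (704 - 4052/(-572)))/(1907379 - 879814) = (2625977 + (704 - 4052*(-1/572)))/1027565 = (2625977 + (704 + 1013/143))*(1/1027565) = (2625977 + 101685/143)*(1/1027565) = (375616396/143)*(1/1027565) = 375616396/146941795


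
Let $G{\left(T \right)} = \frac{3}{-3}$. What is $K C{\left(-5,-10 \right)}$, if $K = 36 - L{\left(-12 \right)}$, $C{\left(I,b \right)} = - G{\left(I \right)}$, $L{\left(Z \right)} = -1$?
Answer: $37$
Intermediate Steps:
$G{\left(T \right)} = -1$ ($G{\left(T \right)} = 3 \left(- \frac{1}{3}\right) = -1$)
$C{\left(I,b \right)} = 1$ ($C{\left(I,b \right)} = \left(-1\right) \left(-1\right) = 1$)
$K = 37$ ($K = 36 - -1 = 36 + 1 = 37$)
$K C{\left(-5,-10 \right)} = 37 \cdot 1 = 37$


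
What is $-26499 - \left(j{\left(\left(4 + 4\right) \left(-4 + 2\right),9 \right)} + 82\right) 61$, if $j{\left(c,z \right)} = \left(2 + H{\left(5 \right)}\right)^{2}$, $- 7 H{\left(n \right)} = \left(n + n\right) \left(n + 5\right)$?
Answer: $- \frac{1994705}{49} \approx -40708.0$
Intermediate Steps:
$H{\left(n \right)} = - \frac{2 n \left(5 + n\right)}{7}$ ($H{\left(n \right)} = - \frac{\left(n + n\right) \left(n + 5\right)}{7} = - \frac{2 n \left(5 + n\right)}{7}$)
$j{\left(c,z \right)} = \frac{7396}{49}$ ($j{\left(c,z \right)} = \left(2 - \frac{10 \left(5 + 5\right)}{7}\right)^{2} = \left(2 - \frac{10}{7} \cdot 10\right)^{2} = \left(2 - \frac{100}{7}\right)^{2} = \left(- \frac{86}{7}\right)^{2} = \frac{7396}{49}$)
$-26499 - \left(j{\left(\left(4 + 4\right) \left(-4 + 2\right),9 \right)} + 82\right) 61 = -26499 - \left(\frac{7396}{49} + 82\right) 61 = -26499 - \frac{11414}{49} \cdot 61 = -26499 - \frac{696254}{49} = - \frac{1994705}{49}$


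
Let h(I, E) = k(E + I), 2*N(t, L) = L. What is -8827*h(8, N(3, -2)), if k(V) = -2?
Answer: 17654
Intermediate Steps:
N(t, L) = L/2
h(I, E) = -2
-8827*h(8, N(3, -2)) = -8827*(-2) = 17654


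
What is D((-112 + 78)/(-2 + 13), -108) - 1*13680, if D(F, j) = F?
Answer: -150514/11 ≈ -13683.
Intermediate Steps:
D((-112 + 78)/(-2 + 13), -108) - 1*13680 = (-112 + 78)/(-2 + 13) - 1*13680 = -34/11 - 13680 = -150514/11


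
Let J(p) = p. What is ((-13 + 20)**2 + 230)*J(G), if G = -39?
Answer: -10881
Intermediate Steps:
((-13 + 20)**2 + 230)*J(G) = ((-13 + 20)**2 + 230)*(-39) = (7**2 + 230)*(-39) = (49 + 230)*(-39) = 279*(-39) = -10881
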